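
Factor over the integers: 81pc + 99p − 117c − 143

Group as (81pc + 99p) + (−117c − 143) = 9p(9c + 11) − 13(9c + 11).
Both groups share the factor (9c + 11).

(9c + 11)(9p − 13)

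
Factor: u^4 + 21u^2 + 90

(u^2 + 15)(u^2 + 6)

Substitute w = u^2 to get a quadratic in w, then factor.
u^2 + 6 is irreducible over ℤ (always positive, so no real roots).
u^2 + 15 is irreducible over ℤ (always positive, so no real roots).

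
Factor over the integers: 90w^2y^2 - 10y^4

Pull out the common factor 10y^2; 9w^2 - y^2 is a difference of squares.

10y^2(3w + y)(3w - y)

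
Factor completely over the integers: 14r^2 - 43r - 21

(2r - 7)(7r + 3)

Need a pair with product 14·(-21) = -294 and sum -43: that's -49 and 6.
Split the middle term: 14r^2 - 49r + 6r - 21 = 7r(2r - 7) + 3(2r - 7).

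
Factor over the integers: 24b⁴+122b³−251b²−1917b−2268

(2b+9)(3b+7)(4b+9)(b−4)

Trying the rational-root candidates, b = −7/3 is a root, giving the factor (3b+7) and quotient 8b³+22b²−135b−324.
Then b = −9/2 is a root, giving the factor (2b+9) and quotient 4b²−7b−36.
The remaining quadratic factors as (b−4)(4b+9).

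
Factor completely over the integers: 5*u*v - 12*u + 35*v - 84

Group as (5*u*v - 12*u) + (35*v - 84) = u*(5*v - 12) + 7*(5*v - 12).
Both groups share the factor (5*v - 12).

(5*v - 12)*(u + 7)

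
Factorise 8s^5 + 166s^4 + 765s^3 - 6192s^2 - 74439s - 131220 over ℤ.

(2s - 15)(4s + 9)(s + 12)(s^2 + 14s + 81)

By the rational root theorem, s = 15/2 is a root, so (2s - 15) is a factor; dividing leaves 4s^4 + 113s^3 + 1230s^2 + 6129s + 8748.
Continuing, s = -12 is a root, giving the factor (s + 12) and quotient 4s^3 + 65s^2 + 450s + 729.
Next, s = -9/4 is a root, giving the factor (4s + 9) and quotient s^2 + 14s + 81.
The quadratic s^2 + 14s + 81 has discriminant -128 < 0 and is irreducible over ℤ.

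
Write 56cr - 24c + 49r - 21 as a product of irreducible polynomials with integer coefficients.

Group as (56cr - 24c) + (49r - 21) = 8c(7r - 3) + 7(7r - 3).
Both groups share the factor (7r - 3).

(7r - 3)(8c + 7)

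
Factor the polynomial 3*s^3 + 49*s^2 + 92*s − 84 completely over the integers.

Trying the rational-root candidates, s = −3 is a root, so (s + 3) is a factor; dividing leaves 3*s^2 + 40*s − 28.
The remaining quadratic factors as (s + 14)(3*s − 2).

(3*s − 2)*(s + 14)*(s + 3)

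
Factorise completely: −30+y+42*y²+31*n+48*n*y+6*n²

Group: n*(6*n+6*y−5) + (7*y+6)*(6*n+6*y−5); both groups contain (6*n+6*y−5).

(6*n+6*y−5)*(n+7*y+6)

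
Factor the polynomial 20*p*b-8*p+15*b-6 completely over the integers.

(4*p+3)*(5*b-2)

Group as (20*p*b-8*p) + (15*b-6) = 4*p*(5*b-2) + 3*(5*b-2).
Both groups share the factor (5*b-2).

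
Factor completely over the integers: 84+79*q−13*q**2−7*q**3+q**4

Among the possible rational roots, q = −3 is a root, so (q+3) is a factor; dividing leaves q**3−10*q**2+17*q+28.
Then q = −1 is a root, so (q+1) is a factor; dividing leaves q**2−11*q+28.
The remaining quadratic factors as (q−4)(q−7).

(q+1)*(q+3)*(q−4)*(q−7)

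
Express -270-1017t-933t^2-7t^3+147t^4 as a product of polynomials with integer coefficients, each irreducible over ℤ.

(3t+5)(7t+3)(7t+6)(t-3)

Testing divisors of the constant over divisors of the leading coefficient, t = -6/7 is a root, so (7t+6) divides it; the quotient is 21t^3-19t^2-117t-45.
Continuing, t = -5/3 is a root, so (3t+5) is a factor; dividing leaves 7t^2-18t-9.
The remaining quadratic factors as (t-3)(7t+3).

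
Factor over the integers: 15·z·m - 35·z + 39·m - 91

(3·m - 7)·(5·z + 13)

Group as (15·z·m - 35·z) + (39·m - 91) = 5·z·(3·m - 7) + 13·(3·m - 7).
Both groups share the factor (3·m - 7).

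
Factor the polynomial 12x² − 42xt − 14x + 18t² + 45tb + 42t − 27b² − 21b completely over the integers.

Group: 6x(2x − 6t + 3b) + (−3t − 9b − 7)(2x − 6t + 3b); both groups contain (2x − 6t + 3b).

(6x − 3t − 9b − 7)(2x − 6t + 3b)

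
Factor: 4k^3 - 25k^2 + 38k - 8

By the rational root theorem, k = 2 is a root, so (k - 2) is a factor; dividing leaves 4k^2 - 17k + 4.
The remaining quadratic factors as (4k - 1)(k - 4).

(4k - 1)(k - 2)(k - 4)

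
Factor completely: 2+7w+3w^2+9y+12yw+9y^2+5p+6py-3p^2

-(3p+3y+3w+1)(p-3y-w-2)

Group: -p(3p+3y+3w+1) + (3y+w+2)(3p+3y+3w+1); both groups contain (3p+3y+3w+1).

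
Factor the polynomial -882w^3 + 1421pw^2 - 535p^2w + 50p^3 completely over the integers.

(10p - 9w)(5p - 14w)(p - 7w)

Group: p(50p^2 - 185pw + 126w^2) - 7w(50p^2 - 185pw + 126w^2); both groups contain (50p^2 - 185pw + 126w^2), so (p - 7w) is a factor with cofactor 50p^2 - 185pw + 126w^2.
The cofactor groups again: 50p^2 - 185pw + 126w^2 = 10p(5p - 14w) - 9w(5p - 14w); both groups contain (5p - 14w), giving (10p - 9w)(5p - 14w).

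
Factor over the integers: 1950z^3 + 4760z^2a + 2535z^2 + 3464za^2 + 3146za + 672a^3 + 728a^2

Group: 13z(150z^2 + 320za + 195z + 168a^2 + 182a) + 4a(150z^2 + 320za + 195z + 168a^2 + 182a); both groups contain (150z^2 + 320za + 195z + 168a^2 + 182a), so (13z + 4a) is a factor with cofactor 150z^2 + 320za + 195z + 168a^2 + 182a.
The cofactor groups again: 150z^2 + 320za + 195z + 168a^2 + 182a = 10z(15z + 14a) + (12a + 13)(15z + 14a); both groups contain (15z + 14a), giving (10z + 12a + 13)(15z + 14a).

(10z + 12a + 13)(15z + 14a)(13z + 4a)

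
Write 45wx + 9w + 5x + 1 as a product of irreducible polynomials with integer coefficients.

Group as (45wx + 9w) + (5x + 1) = 9w(5x + 1) + (5x + 1).
Both groups share the factor (5x + 1).

(5x + 1)(9w + 1)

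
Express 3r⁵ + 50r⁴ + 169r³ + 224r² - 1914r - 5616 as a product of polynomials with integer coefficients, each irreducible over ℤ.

Among the possible rational roots, r = -13 is a root, so (r + 13) is a factor; dividing leaves 3r⁴ + 11r³ + 26r² - 114r - 432.
Continuing, r = 3 is a root, so (r - 3) is a factor; dividing leaves 3r³ + 20r² + 86r + 144.
Then r = -8/3 is a root, giving the factor (3r + 8) and quotient r² + 4r + 18.
The quadratic r² + 4r + 18 has discriminant -56 < 0 and is irreducible over ℤ.

(3r + 8)(r + 13)(r - 3)(r² + 4r + 18)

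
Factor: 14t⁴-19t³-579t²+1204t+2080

Testing divisors of the constant over divisors of the leading coefficient, t = -13/2 is a root, giving the factor (2t+13) and quotient 7t³-55t²+68t+160.
Continuing, t = 4 is a root, giving the factor (t-4) and quotient 7t²-27t-40.
The remaining quadratic factors as (t-5)(7t+8).

(2t+13)(7t+8)(t-4)(t-5)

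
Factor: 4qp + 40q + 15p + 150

(4q + 15)(p + 10)

Group as (4qp + 40q) + (15p + 150) = 4q(p + 10) + 15(p + 10).
Both groups share the factor (p + 10).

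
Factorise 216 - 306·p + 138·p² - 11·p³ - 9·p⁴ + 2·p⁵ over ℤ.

Testing divisors of the constant over divisors of the leading coefficient, p = 3 is a root, so (p - 3) divides it; the quotient is 2·p⁴ - 3·p³ - 20·p² + 78·p - 72.
Continuing, p = 3/2 is a root, so (2·p - 3) divides it; the quotient is p³ - 10·p + 24.
Next, p = -4 is a root, giving the factor (p + 4) and quotient p² - 4·p + 6.
The quadratic p² - 4·p + 6 has discriminant -8 < 0 and is irreducible over ℤ.

(2·p - 3)·(p + 4)·(p - 3)·(p² - 4·p + 6)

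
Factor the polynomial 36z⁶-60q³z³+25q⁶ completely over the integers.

Recognize a perfect-square trinomial with the parts 5q³ and 6z³.

(5q³-6z³)²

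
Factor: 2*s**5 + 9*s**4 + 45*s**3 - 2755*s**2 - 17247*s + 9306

(2*s - 1)*(s + 6)*(s - 11)*(s**2 + 10*s + 141)

Among the possible rational roots, s = -6 is a root, so (s + 6) divides it; the quotient is 2*s**4 - 3*s**3 + 63*s**2 - 3133*s + 1551.
Then s = 1/2 is a root, giving the factor (2*s - 1) and quotient s**3 - s**2 + 31*s - 1551.
Continuing, s = 11 is a root, so (s - 11) divides it; the quotient is s**2 + 10*s + 141.
The quadratic s**2 + 10*s + 141 has discriminant -464 < 0 and is irreducible over ℤ.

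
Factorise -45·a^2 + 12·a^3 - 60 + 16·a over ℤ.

Group as (12·a^3 + 16·a) + (-45·a^2 - 60) = 4·a·(3·a^2 + 4) - 15·(3·a^2 + 4).
Both groups share the factor (3·a^2 + 4).

(4·a - 15)·(3·a^2 + 4)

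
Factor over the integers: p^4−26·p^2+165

(p^2−11)·(p^2−15)

Substitute u = p^2 to get a quadratic in u, then factor.
p^2−15 is irreducible over ℤ (15 is not a perfect square).
p^2−11 is irreducible over ℤ (11 is not a perfect square).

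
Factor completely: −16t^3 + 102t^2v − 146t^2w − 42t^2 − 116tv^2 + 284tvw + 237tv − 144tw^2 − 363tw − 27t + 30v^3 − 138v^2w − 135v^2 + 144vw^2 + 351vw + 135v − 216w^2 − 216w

−(2t − 2v + 3)(8t − 3v + 9w + 9)(t − 5v + 8w)

Group: 8t(−2t^2 + 12tv − 16tw − 3t − 10v^2 + 16vw + 15v − 24w) + (−3v + 9w + 9)(−2t^2 + 12tv − 16tw − 3t − 10v^2 + 16vw + 15v − 24w); both groups contain (−2t^2 + 12tv − 16tw − 3t − 10v^2 + 16vw + 15v − 24w), so (8t − 3v + 9w + 9) is a factor with cofactor −2t^2 + 12tv − 16tw − 3t − 10v^2 + 16vw + 15v − 24w.
The cofactor groups again: −2t^2 + 12tv − 16tw − 3t − 10v^2 + 16vw + 15v − 24w = −2t(t − 5v + 8w) + (2v − 3)(t − 5v + 8w); both groups contain (t − 5v + 8w), giving −(2t − 2v + 3)(t − 5v + 8w).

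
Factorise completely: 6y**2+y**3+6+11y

(y+1)(y+2)(y+3)

By the rational root theorem, y = −3 is a root, giving the factor (y+3) and quotient y**2+3y+2.
The remaining quadratic factors as (y+1)(y+2).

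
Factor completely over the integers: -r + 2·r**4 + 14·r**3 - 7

Group as (2·r**4 - r) + (14·r**3 - 7) = r·(2·r**3 - 1) + 7·(2·r**3 - 1).
Both groups share the factor (2·r**3 - 1).

(r + 7)·(2·r**3 - 1)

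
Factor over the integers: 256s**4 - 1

Write as (16s**2)² − (1)², then factor 16s**2 - 1 once more.

(4s + 1)(4s - 1)(16s**2 + 1)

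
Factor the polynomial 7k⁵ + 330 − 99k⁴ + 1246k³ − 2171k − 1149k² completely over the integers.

Trying the rational-root candidates, k = 2 is a root, so (k − 2) divides it; the quotient is 7k⁴ − 85k³ + 1076k² + 1003k − 165.
Then k = −1 is a root, so (k + 1) divides it; the quotient is 7k³ − 92k² + 1168k − 165.
Continuing, k = 1/7 is a root, giving the factor (7k − 1) and quotient k² − 13k + 165.
The quadratic k² − 13k + 165 has discriminant −491 < 0 and is irreducible over ℤ.

(7k − 1)(k + 1)(k − 2)(k² − 13k + 165)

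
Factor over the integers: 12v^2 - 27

Every term has a factor of 3. Then 4v^2 - 9 = (2v)² − (3)².

3(2v + 3)(2v - 3)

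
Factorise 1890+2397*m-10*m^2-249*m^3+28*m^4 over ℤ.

By the rational root theorem, m = 5 is a root, giving the factor (m-5) and quotient 28*m^3-109*m^2-555*m-378.
Then m = -9/4 is a root, so (4*m+9) is a factor; dividing leaves 7*m^2-43*m-42.
The remaining quadratic factors as (7*m+6)(m-7).

(4*m+9)*(7*m+6)*(m-5)*(m-7)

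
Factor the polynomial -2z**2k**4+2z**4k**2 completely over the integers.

Factor out 2z**2k**2, leaving z**2-k**2, which is a difference of two squares.

2k**2z**2(z-k)(z+k)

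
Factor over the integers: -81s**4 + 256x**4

(4x - 3s)(4x + 3s)(16x**2 + 9s**2)

(4x)⁴ − (3s)⁴ = ((4x)² − (3s)²)((4x)² + (3s)²); the first factor splits again, the second (16x**2 + 9s**2) is irreducible.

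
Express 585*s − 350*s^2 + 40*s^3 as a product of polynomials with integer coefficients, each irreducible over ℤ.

Pull out the common factor 5*s, then factor the remaining trinomial.

5*s*(2*s − 13)*(4*s − 9)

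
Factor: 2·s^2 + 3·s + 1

Need a pair with product 2·1 = 2 and sum 3: that's 2 and 1.
Split the middle term: 2·s^2 + 2·s + s + 1 = 2·s·(s + 1) + (s + 1).

(2·s + 1)·(s + 1)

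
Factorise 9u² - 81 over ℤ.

9(u + 3)(u - 3)

Factor out 9, leaving u² - 9, which is a difference of two squares.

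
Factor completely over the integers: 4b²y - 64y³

Pull out the common factor 4y; b² - 16y² is a difference of squares.

4y(b + 4y)(b - 4y)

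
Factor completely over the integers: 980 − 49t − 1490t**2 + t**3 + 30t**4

Trying the rational-root candidates, t = −5/6 is a root, giving the factor (6t + 5) and quotient 5t**3 − 4t**2 − 245t + 196.
Next, t = 7 is a root, so (t − 7) is a factor; dividing leaves 5t**2 + 31t − 28.
The remaining quadratic factors as (5t − 4)(t + 7).

(5t − 4)(6t + 5)(t + 7)(t − 7)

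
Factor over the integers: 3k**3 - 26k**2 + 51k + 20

Among the possible rational roots, k = 5 is a root, so (k - 5) is a factor; dividing leaves 3k**2 - 11k - 4.
The remaining quadratic factors as (3k + 1)(k - 4).

(3k + 1)(k - 4)(k - 5)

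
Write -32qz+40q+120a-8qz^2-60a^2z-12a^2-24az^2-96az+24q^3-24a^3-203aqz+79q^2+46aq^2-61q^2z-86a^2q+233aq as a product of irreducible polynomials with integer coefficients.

-(2a+8q+z+5)(3a+q)(4a-3q+8z-8)

Group: 2a(-12a^2+5aq-24az+24a+3q^2-8qz+8q) + (8q+z+5)(-12a^2+5aq-24az+24a+3q^2-8qz+8q); both groups contain (-12a^2+5aq-24az+24a+3q^2-8qz+8q), so (2a+8q+z+5) is a factor with cofactor -12a^2+5aq-24az+24a+3q^2-8qz+8q.
The cofactor groups again: -12a^2+5aq-24az+24a+3q^2-8qz+8q = -4a(3a+q) + (3q-8z+8)(3a+q); both groups contain (3a+q), giving -(4a-3q+8z-8)(3a+q).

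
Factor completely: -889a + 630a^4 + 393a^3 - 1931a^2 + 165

By the rational root theorem, a = -3/5 is a root, so (5a + 3) is a factor; dividing leaves 126a^3 + 3a^2 - 388a + 55.
Next, a = 5/3 is a root, giving the factor (3a - 5) and quotient 42a^2 + 71a - 11.
The remaining quadratic factors as (6a + 11)(7a - 1).

(3a - 5)(5a + 3)(6a + 11)(7a - 1)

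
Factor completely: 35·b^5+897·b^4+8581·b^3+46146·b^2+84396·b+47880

(5·b+6)·(7·b+10)·(b+14)·(b^2+9·b+57)

Testing divisors of the constant over divisors of the leading coefficient, b = −10/7 is a root, so (7·b+10) is a factor; dividing leaves 5·b^4+121·b^3+1053·b^2+5088·b+4788.
Then b = −6/5 is a root, so (5·b+6) divides it; the quotient is b^3+23·b^2+183·b+798.
Next, b = −14 is a root, so (b+14) is a factor; dividing leaves b^2+9·b+57.
The quadratic b^2+9·b+57 has discriminant −147 < 0 and is irreducible over ℤ.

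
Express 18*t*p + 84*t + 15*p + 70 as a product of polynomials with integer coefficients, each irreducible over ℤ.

Group as (18*t*p + 84*t) + (15*p + 70) = 6*t*(3*p + 14) + 5*(3*p + 14).
Both groups share the factor (3*p + 14).

(3*p + 14)*(6*t + 5)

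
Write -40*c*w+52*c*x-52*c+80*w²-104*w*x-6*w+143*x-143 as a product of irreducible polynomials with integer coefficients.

Group: -4*c*(10*w-13*x+13) + (8*w-11)*(10*w-13*x+13); both groups contain (10*w-13*x+13).

-(10*w-13*x+13)*(4*c-8*w+11)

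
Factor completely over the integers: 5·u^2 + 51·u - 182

(5·u - 14)·(u + 13)

Need a pair with product 5·(-182) = -910 and sum 51: that's 65 and -14.
Split the middle term: 5·u^2 + 65·u - 14·u - 182 = 5·u·(u + 13) - 14·(u + 13).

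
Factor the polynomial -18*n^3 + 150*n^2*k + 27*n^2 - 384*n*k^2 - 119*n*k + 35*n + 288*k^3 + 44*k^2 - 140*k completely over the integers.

-(n - 4*k)*(6*n - 8*k + 5)*(3*n - 9*k - 7)

Group: n*(-18*n^2 + 78*n*k + 27*n - 72*k^2 - 11*k + 35) - 4*k*(-18*n^2 + 78*n*k + 27*n - 72*k^2 - 11*k + 35); both groups contain (-18*n^2 + 78*n*k + 27*n - 72*k^2 - 11*k + 35), so (n - 4*k) is a factor with cofactor -18*n^2 + 78*n*k + 27*n - 72*k^2 - 11*k + 35.
The cofactor groups again: -18*n^2 + 78*n*k + 27*n - 72*k^2 - 11*k + 35 = -3*n*(6*n - 8*k + 5) + (9*k + 7)*(6*n - 8*k + 5); both groups contain (6*n - 8*k + 5), giving -(3*n - 9*k - 7)*(6*n - 8*k + 5).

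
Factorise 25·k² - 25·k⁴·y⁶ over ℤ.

Every term has a factor of 25·k²; factoring it out leaves -k²·y⁶ + 1.
Recognize a difference of squares with the parts 1 and k·y³.

-25·k²·(k·y³ + 1)·(k·y³ - 1)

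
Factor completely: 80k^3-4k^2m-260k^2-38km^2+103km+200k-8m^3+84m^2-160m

(4k+2m-5)(4k+m-8)(5k-4m)

Group: 5k(16k^2+12km-52k+2m^2-21m+40) - 4m(16k^2+12km-52k+2m^2-21m+40); both groups contain (16k^2+12km-52k+2m^2-21m+40), so (5k-4m) is a factor with cofactor 16k^2+12km-52k+2m^2-21m+40.
The cofactor groups again: 16k^2+12km-52k+2m^2-21m+40 = 4k(4k+m-8) + (2m-5)(4k+m-8); both groups contain (4k+m-8), giving (4k+2m-5)(4k+m-8).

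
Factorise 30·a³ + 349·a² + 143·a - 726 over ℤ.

Testing divisors of the constant over divisors of the leading coefficient, a = -11/6 is a root, so (6·a + 11) divides it; the quotient is 5·a² + 49·a - 66.
The remaining quadratic factors as (a + 11)(5·a - 6).

(5·a - 6)·(6·a + 11)·(a + 11)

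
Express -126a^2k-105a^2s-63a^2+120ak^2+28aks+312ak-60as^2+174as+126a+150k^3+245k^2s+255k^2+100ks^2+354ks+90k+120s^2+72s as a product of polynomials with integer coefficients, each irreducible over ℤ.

-(3a-5k-6)(6k+5s+3)(7a+5k+4s)

Group: 7a(-18ak-15as-9a+30k^2+25ks+51k+30s+18) + (5k+4s)(-18ak-15as-9a+30k^2+25ks+51k+30s+18); both groups contain (-18ak-15as-9a+30k^2+25ks+51k+30s+18), so (7a+5k+4s) is a factor with cofactor -18ak-15as-9a+30k^2+25ks+51k+30s+18.
The cofactor groups again: -18ak-15as-9a+30k^2+25ks+51k+30s+18 = -3a(6k+5s+3) + (5k+6)(6k+5s+3); both groups contain (6k+5s+3), giving -(3a-5k-6)(6k+5s+3).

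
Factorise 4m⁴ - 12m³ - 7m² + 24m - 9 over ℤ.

Testing divisors of the constant over divisors of the leading coefficient, m = 3 is a root, giving the factor (m - 3) and quotient 4m³ - 7m + 3.
Continuing, m = -3/2 is a root, so (2m + 3) is a factor; dividing leaves 2m² - 3m + 1.
The remaining quadratic factors as (m - 1)(2m - 1).

(2m + 3)(2m - 1)(m - 1)(m - 3)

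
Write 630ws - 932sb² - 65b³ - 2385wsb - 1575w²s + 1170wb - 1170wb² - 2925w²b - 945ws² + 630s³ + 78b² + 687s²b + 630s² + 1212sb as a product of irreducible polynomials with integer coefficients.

Group: 15w(-105ws - 195wb - 105s² - 202sb - 13b²) + (-6s + 5b - 6)(-105ws - 195wb - 105s² - 202sb - 13b²); both groups contain (-105ws - 195wb - 105s² - 202sb - 13b²), so (15w - 6s + 5b - 6) is a factor with cofactor -105ws - 195wb - 105s² - 202sb - 13b².
The cofactor groups again: -105ws - 195wb - 105s² - 202sb - 13b² = -15w(7s + 13b) + (-15s - b)(7s + 13b); both groups contain (7s + 13b), giving -(15w + 15s + b)(7s + 13b).

-(7s + 13b)(15w - 6s + 5b - 6)(15w + 15s + b)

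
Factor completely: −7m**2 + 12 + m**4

(m + 2)(m − 2)(m**2 − 3)

Substitute u = m**2 to get a quadratic in u, then factor.
m**2 − 3 is irreducible over ℤ (3 is not a perfect square).
m**2 − 4 is a difference of squares.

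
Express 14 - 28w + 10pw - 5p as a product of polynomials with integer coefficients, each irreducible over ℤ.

Group as (10pw - 5p) + (-28w + 14) = 5p(2w - 1) - 14(2w - 1).
Both groups share the factor (2w - 1).

(2w - 1)(5p - 14)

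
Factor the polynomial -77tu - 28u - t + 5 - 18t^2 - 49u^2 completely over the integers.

Group: -9t(2t + 7u - 1) + (-7u - 5)(2t + 7u - 1); both groups contain (2t + 7u - 1).

-(2t + 7u - 1)(9t + 7u + 5)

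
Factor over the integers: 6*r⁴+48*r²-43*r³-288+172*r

(2*r-9)*(3*r-8)*(r+2)*(r-2)

Trying the rational-root candidates, r = 9/2 is a root, giving the factor (2*r-9) and quotient 3*r³-8*r²-12*r+32.
Then r = -2 is a root, so (r+2) is a factor; dividing leaves 3*r²-14*r+16.
The remaining quadratic factors as (r-2)(3*r-8).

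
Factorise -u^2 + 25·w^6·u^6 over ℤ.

u^2·(5·w^3·u^2 + 1)·(5·w^3·u^2 - 1)

Factor out u^2 first: what remains is 25·w^6·u^4 - 1.
Recognize a difference of squares with the parts 5·w^3·u^2 and 1.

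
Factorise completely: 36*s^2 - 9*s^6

Factor out 9*s^2 first: what remains is -s^4 + 4.
Recognize a difference of squares with the parts 2 and s^2.

-9*s^2*(s^2 + 2)*(s^2 - 2)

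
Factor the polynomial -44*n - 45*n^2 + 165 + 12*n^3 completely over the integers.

Group as (12*n^3 - 44*n) + (-45*n^2 + 165) = 4*n*(3*n^2 - 11) - 15*(3*n^2 - 11).
Both groups share the factor (3*n^2 - 11).

(4*n - 15)*(3*n^2 - 11)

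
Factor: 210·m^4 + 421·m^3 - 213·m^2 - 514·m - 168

Testing divisors of the constant over divisors of the leading coefficient, m = -3/5 is a root, giving the factor (5·m + 3) and quotient 42·m^3 + 59·m^2 - 78·m - 56.
Next, m = -2 is a root, giving the factor (m + 2) and quotient 42·m^2 - 25·m - 28.
The remaining quadratic factors as (7·m + 4)(6·m - 7).

(5·m + 3)·(6·m - 7)·(7·m + 4)·(m + 2)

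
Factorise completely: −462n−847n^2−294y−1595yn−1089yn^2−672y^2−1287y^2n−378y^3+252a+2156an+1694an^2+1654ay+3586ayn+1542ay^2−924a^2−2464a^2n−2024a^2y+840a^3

(10a−6y−11n−6)(14a−9y−7)(6a−7y−11n)

Group: 10a(84a^2−152ay−154an−42a+63y^2+99yn+49y+77n) + (−6y−11n−6)(84a^2−152ay−154an−42a+63y^2+99yn+49y+77n); both groups contain (84a^2−152ay−154an−42a+63y^2+99yn+49y+77n), so (10a−6y−11n−6) is a factor with cofactor 84a^2−152ay−154an−42a+63y^2+99yn+49y+77n.
The cofactor groups again: 84a^2−152ay−154an−42a+63y^2+99yn+49y+77n = 14a(6a−7y−11n) + (−9y−7)(6a−7y−11n); both groups contain (6a−7y−11n), giving (14a−9y−7)(6a−7y−11n).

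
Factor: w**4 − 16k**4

Write as (w**2)² − (4k**2)², then factor w**2 − 4k**2 once more.

(w − 2k)(w + 2k)(w**2 + 4k**2)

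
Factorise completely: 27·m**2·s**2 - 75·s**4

Factor out 3·s**2, leaving 9·m**2 - 25·s**2, which is a difference of two squares.

3·s**2·(3·m + 5·s)·(3·m - 5·s)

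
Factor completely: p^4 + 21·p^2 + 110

Substitute u = p^2 to get a quadratic in u, then factor.
p^2 + 11 is irreducible over ℤ (always positive, so no real roots).
p^2 + 10 is irreducible over ℤ (always positive, so no real roots).

(p^2 + 10)·(p^2 + 11)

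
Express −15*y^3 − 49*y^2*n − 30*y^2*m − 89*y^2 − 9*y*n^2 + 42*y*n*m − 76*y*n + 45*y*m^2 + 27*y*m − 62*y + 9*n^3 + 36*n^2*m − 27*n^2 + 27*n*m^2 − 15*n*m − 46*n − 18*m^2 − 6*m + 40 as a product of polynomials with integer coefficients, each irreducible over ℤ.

Group: 5*y*(−3*y^2 − 8*y*n − 6*y*m − 19*y + 3*n^2 + 12*n*m − 7*n + 9*m^2 + 3*m − 20) + (3*n − 2)*(−3*y^2 − 8*y*n − 6*y*m − 19*y + 3*n^2 + 12*n*m − 7*n + 9*m^2 + 3*m − 20); both groups contain (−3*y^2 − 8*y*n − 6*y*m − 19*y + 3*n^2 + 12*n*m − 7*n + 9*m^2 + 3*m − 20), so (5*y + 3*n − 2) is a factor with cofactor −3*y^2 − 8*y*n − 6*y*m − 19*y + 3*n^2 + 12*n*m − 7*n + 9*m^2 + 3*m − 20.
The cofactor groups again: −3*y^2 − 8*y*n − 6*y*m − 19*y + 3*n^2 + 12*n*m − 7*n + 9*m^2 + 3*m − 20 = −3*y*(y + 3*n + 3*m + 5) + (n + 3*m − 4)*(y + 3*n + 3*m + 5); both groups contain (y + 3*n + 3*m + 5), giving −(3*y − n − 3*m + 4)*(y + 3*n + 3*m + 5).

−(3*y − n − 3*m + 4)*(y + 3*n + 3*m + 5)*(5*y + 3*n − 2)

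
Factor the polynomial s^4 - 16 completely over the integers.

(s)⁴ − (2)⁴ = ((s)² − (2)²)((s)² + (2)²); the first factor splits again, the second (s^2 + 4) is irreducible.

(s + 2)*(s - 2)*(s^2 + 4)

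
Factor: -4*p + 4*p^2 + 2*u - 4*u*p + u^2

(u - 2*p)*(u - 2*p + 2)

Group: u*(u - 2*p + 2) - 2*p*(u - 2*p + 2); both groups contain (u - 2*p + 2).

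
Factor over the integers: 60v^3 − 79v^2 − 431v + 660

(3v − 5)(4v + 11)(5v − 12)

Among the possible rational roots, v = −11/4 is a root, giving the factor (4v + 11) and quotient 15v^2 − 61v + 60.
The remaining quadratic factors as (5v − 12)(3v − 5).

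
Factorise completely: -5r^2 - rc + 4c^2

Group: -5r(r + c) + 4c(r + c); both groups contain (r + c).

-(5r - 4c)(r + c)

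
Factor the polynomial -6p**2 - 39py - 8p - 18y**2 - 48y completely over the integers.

-(6p + 3y + 8)(p + 6y)

Group: -p(6p + 3y + 8) - 6y(6p + 3y + 8); both groups contain (6p + 3y + 8).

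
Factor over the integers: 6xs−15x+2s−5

(2s−5)(3x+1)

Group as (6xs−15x) + (2s−5) = 3x(2s−5) + (2s−5).
Both groups share the factor (2s−5).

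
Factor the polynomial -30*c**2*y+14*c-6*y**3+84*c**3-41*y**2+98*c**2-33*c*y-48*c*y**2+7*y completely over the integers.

(2*c+y)*(6*c-6*y+1)*(7*c+y+7)

Group: 7*c*(12*c**2-6*c*y+2*c-6*y**2+y) + (y+7)*(12*c**2-6*c*y+2*c-6*y**2+y); both groups contain (12*c**2-6*c*y+2*c-6*y**2+y), so (7*c+y+7) is a factor with cofactor 12*c**2-6*c*y+2*c-6*y**2+y.
The cofactor groups again: 12*c**2-6*c*y+2*c-6*y**2+y = 2*c*(6*c-6*y+1) + y*(6*c-6*y+1); both groups contain (6*c-6*y+1), giving (2*c+y)*(6*c-6*y+1).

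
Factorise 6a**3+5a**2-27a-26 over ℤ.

(6a-13)(a+1)(a+2)

By the rational root theorem, a = -2 is a root, so (a+2) is a factor; dividing leaves 6a**2-7a-13.
The remaining quadratic factors as (a+1)(6a-13).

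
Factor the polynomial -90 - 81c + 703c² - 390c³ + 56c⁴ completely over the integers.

By the rational root theorem, c = -2/7 is a root, giving the factor (7c + 2) and quotient 8c³ - 58c² + 117c - 45.
Continuing, c = 15/4 is a root, so (4c - 15) divides it; the quotient is 2c² - 7c + 3.
The remaining quadratic factors as (c - 3)(2c - 1).

(2c - 1)(4c - 15)(7c + 2)(c - 3)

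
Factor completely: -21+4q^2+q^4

(q^2+7)(q^2-3)

Substitute u = q^2 to get a quadratic in u, then factor.
q^2-3 is irreducible over ℤ (3 is not a perfect square).
q^2+7 is irreducible over ℤ (always positive, so no real roots).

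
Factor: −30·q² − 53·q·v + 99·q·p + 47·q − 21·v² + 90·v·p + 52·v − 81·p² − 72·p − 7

Group: −6·q·(5·q + 3·v − 9·p − 7) + (−7·v + 9·p + 1)·(5·q + 3·v − 9·p − 7); both groups contain (5·q + 3·v − 9·p − 7).

−(5·q + 3·v − 9·p − 7)·(6·q + 7·v − 9·p − 1)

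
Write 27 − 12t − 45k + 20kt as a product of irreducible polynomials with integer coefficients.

(4t − 9)(5k − 3)

Group as (20kt − 45k) + (−12t + 27) = 5k(4t − 9) − 3(4t − 9).
Both groups share the factor (4t − 9).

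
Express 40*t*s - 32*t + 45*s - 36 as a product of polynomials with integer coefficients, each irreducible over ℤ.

Group as (40*t*s - 32*t) + (45*s - 36) = 8*t*(5*s - 4) + 9*(5*s - 4).
Both groups share the factor (5*s - 4).

(5*s - 4)*(8*t + 9)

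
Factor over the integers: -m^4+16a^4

(2a+m)(2a-m)(4a^2+m^2)

Difference of squares twice: with A = 2a and B = m, A⁴ − B⁴ = (A² − B²)(A² + B²), and A² − B² factors again.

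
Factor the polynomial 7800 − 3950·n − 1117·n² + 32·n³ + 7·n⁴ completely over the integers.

Trying the rational-root candidates, n = 12 is a root, giving the factor (n − 12) and quotient 7·n³ + 116·n² + 275·n − 650.
Then n = −13 is a root, giving the factor (n + 13) and quotient 7·n² + 25·n − 50.
The remaining quadratic factors as (7·n − 10)(n + 5).

(7·n − 10)·(n + 13)·(n + 5)·(n − 12)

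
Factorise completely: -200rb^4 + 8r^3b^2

8b^2r(r - 5b)(r + 5b)

Every term has a factor of 8rb^2. Then r^2 - 25b^2 = (r)² − (5b)².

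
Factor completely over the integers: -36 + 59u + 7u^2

Need a pair with product 7·(-36) = -252 and sum 59: that's -4 and 63.
Split the middle term: 7u^2 - 4u + 63u - 36 = u(7u - 4) + 9(7u - 4).

(7u - 4)(u + 9)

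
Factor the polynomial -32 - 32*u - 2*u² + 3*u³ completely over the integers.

Testing divisors of the constant over divisors of the leading coefficient, u = 4 is a root, so (u - 4) is a factor; dividing leaves 3*u² + 10*u + 8.
The remaining quadratic factors as (3*u + 4)(u + 2).

(3*u + 4)*(u + 2)*(u - 4)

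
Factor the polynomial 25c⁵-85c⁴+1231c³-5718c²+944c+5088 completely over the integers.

Testing divisors of the constant over divisors of the leading coefficient, c = -4/5 is a root, giving the factor (5c+4) and quotient 5c⁴-21c³+263c²-1354c+1272.
Then c = 4 is a root, so (c-4) divides it; the quotient is 5c³-c²+259c-318.
Continuing, c = 6/5 is a root, so (5c-6) is a factor; dividing leaves c²+c+53.
The quadratic c²+c+53 has discriminant -211 < 0 and is irreducible over ℤ.

(5c+4)(5c-6)(c-4)(c²+c+53)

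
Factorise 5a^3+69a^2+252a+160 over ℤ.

(5a+4)(a+5)(a+8)

Testing divisors of the constant over divisors of the leading coefficient, a = −5 is a root, so (a+5) divides it; the quotient is 5a^2+44a+32.
The remaining quadratic factors as (5a+4)(a+8).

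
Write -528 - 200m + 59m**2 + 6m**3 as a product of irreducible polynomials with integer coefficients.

(6m + 11)(m + 12)(m - 4)

Among the possible rational roots, m = -11/6 is a root, so (6m + 11) is a factor; dividing leaves m**2 + 8m - 48.
The remaining quadratic factors as (m + 12)(m - 4).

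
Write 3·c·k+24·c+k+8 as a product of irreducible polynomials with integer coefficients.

(3·c+1)·(k+8)

Group as (3·c·k+24·c) + (k+8) = 3·c·(k+8) + (k+8).
Both groups share the factor (k+8).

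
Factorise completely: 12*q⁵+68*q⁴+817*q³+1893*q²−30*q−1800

By the rational root theorem, q = 5/6 is a root, so (6*q−5) is a factor; dividing leaves 2*q⁴+13*q³+147*q²+438*q+360.
Continuing, q = −2 is a root, so (q+2) divides it; the quotient is 2*q³+9*q²+129*q+180.
Next, q = −3/2 is a root, so (2*q+3) divides it; the quotient is q²+3*q+60.
The quadratic q²+3*q+60 has discriminant −231 < 0 and is irreducible over ℤ.

(2*q+3)*(6*q−5)*(q+2)*(q²+3*q+60)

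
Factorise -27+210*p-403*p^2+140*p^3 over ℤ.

(4*p-9)*(5*p-1)*(7*p-3)

Among the possible rational roots, p = 9/4 is a root, giving the factor (4*p-9) and quotient 35*p^2-22*p+3.
The remaining quadratic factors as (5*p-1)(7*p-3).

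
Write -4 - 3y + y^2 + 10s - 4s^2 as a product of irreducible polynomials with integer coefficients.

Group: -2s(2s - y - 1) + (-y + 4)(2s - y - 1); both groups contain (2s - y - 1).

-(2s + y - 4)(2s - y - 1)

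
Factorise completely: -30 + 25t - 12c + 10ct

(2c + 5)(5t - 6)

Group as (10ct - 12c) + (25t - 30) = 2c(5t - 6) + 5(5t - 6).
Both groups share the factor (5t - 6).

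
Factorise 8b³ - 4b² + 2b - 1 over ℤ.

Group as (8b³ + 2b) + (-4b² - 1) = 2b(4b² + 1) - (4b² + 1).
Both groups share the factor (4b² + 1).

(2b - 1)(4b² + 1)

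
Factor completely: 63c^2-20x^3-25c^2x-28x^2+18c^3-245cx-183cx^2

Group: 9c(2c^2-3cx+7c-20x^2-28x) + x(2c^2-3cx+7c-20x^2-28x); both groups contain (2c^2-3cx+7c-20x^2-28x), so (9c+x) is a factor with cofactor 2c^2-3cx+7c-20x^2-28x.
The cofactor groups again: 2c^2-3cx+7c-20x^2-28x = c(2c+5x+7) - 4x(2c+5x+7); both groups contain (2c+5x+7), giving (c-4x)(2c+5x+7).

(2c+5x+7)(9c+x)(c-4x)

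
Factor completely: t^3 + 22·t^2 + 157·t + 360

Testing divisors of the constant over divisors of the leading coefficient, t = -9 is a root, so (t + 9) divides it; the quotient is t^2 + 13·t + 40.
The remaining quadratic factors as (t + 5)(t + 8).

(t + 5)·(t + 8)·(t + 9)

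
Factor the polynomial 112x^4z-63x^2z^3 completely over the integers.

7x^2z(4x+3z)(4x-3z)

Factor out 7x^2z, leaving 16x^2-9z^2, which is a difference of two squares.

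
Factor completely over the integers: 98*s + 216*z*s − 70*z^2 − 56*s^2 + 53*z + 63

Group: −5*z*(14*z − 4*s + 9) + (14*s + 7)*(14*z − 4*s + 9); both groups contain (14*z − 4*s + 9).

−(5*z − 14*s − 7)*(14*z − 4*s + 9)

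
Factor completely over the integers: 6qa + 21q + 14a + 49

(2a + 7)(3q + 7)

Group as (6qa + 21q) + (14a + 49) = 3q(2a + 7) + 7(2a + 7).
Both groups share the factor (2a + 7).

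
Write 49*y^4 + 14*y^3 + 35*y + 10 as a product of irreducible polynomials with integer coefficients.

Group as (49*y^4 + 35*y) + (14*y^3 + 10) = 7*y*(7*y^3 + 5) + 2*(7*y^3 + 5).
Both groups share the factor (7*y^3 + 5).

(7*y + 2)*(7*y^3 + 5)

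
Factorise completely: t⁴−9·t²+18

Substitute u = t² to get a quadratic in u, then factor.
t²−6 is irreducible over ℤ (6 is not a perfect square).
t²−3 is irreducible over ℤ (3 is not a perfect square).

(t²−3)·(t²−6)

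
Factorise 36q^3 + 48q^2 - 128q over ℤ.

4q(3q + 8)(3q - 4)

Pull out the common factor 4q, then factor the remaining trinomial.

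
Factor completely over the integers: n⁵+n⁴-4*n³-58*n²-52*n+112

Trying the rational-root candidates, n = 1 is a root, so (n-1) is a factor; dividing leaves n⁴+2*n³-2*n²-60*n-112.
Then n = -2 is a root, so (n+2) divides it; the quotient is n³-2*n-56.
Continuing, n = 4 is a root, so (n-4) is a factor; dividing leaves n²+4*n+14.
The quadratic n²+4*n+14 has discriminant -40 < 0 and is irreducible over ℤ.

(n+2)*(n-1)*(n-4)*(n²+4*n+14)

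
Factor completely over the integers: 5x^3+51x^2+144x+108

Testing divisors of the constant over divisors of the leading coefficient, x = −6/5 is a root, so (5x+6) is a factor; dividing leaves x^2+9x+18.
The remaining quadratic factors as (x+3)(x+6).

(5x+6)(x+3)(x+6)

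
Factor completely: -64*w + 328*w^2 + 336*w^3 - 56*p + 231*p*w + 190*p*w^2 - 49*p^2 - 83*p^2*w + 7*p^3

Group: 7*p*(p^2 - 13*p*w - 7*p + 42*w^2 + 41*w - 8) + 8*w*(p^2 - 13*p*w - 7*p + 42*w^2 + 41*w - 8); both groups contain (p^2 - 13*p*w - 7*p + 42*w^2 + 41*w - 8), so (7*p + 8*w) is a factor with cofactor p^2 - 13*p*w - 7*p + 42*w^2 + 41*w - 8.
The cofactor groups again: p^2 - 13*p*w - 7*p + 42*w^2 + 41*w - 8 = p*(p - 7*w - 8) + (-6*w + 1)*(p - 7*w - 8); both groups contain (p - 7*w - 8), giving (p - 6*w + 1)*(p - 7*w - 8).

(7*p + 8*w)*(p - 6*w + 1)*(p - 7*w - 8)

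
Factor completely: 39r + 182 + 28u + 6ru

Group as (6ru + 39r) + (28u + 182) = 3r(2u + 13) + 14(2u + 13).
Both groups share the factor (2u + 13).

(2u + 13)(3r + 14)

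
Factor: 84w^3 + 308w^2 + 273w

Pull out the common factor 7w, then factor the remaining trinomial.

7w(2w + 3)(6w + 13)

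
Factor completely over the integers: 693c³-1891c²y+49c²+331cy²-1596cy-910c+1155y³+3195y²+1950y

(11c+7y+13)(7c-15y)(9c-11y-10)

Group: 9c(77c²-116cy+91c-105y²-195y) + (-11y-10)(77c²-116cy+91c-105y²-195y); both groups contain (77c²-116cy+91c-105y²-195y), so (9c-11y-10) is a factor with cofactor 77c²-116cy+91c-105y²-195y.
The cofactor groups again: 77c²-116cy+91c-105y²-195y = 11c(7c-15y) + (7y+13)(7c-15y); both groups contain (7c-15y), giving (11c+7y+13)(7c-15y).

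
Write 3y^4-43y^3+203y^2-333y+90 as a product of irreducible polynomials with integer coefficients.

(3y-1)(y-3)(y-5)(y-6)

By the rational root theorem, y = 6 is a root, so (y-6) divides it; the quotient is 3y^3-25y^2+53y-15.
Continuing, y = 5 is a root, so (y-5) divides it; the quotient is 3y^2-10y+3.
The remaining quadratic factors as (y-3)(3y-1).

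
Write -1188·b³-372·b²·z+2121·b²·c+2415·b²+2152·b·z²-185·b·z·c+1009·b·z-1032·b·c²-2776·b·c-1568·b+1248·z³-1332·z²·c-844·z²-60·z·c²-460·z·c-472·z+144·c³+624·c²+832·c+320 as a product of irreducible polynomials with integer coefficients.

-(11·b+12·z-12·c-8)·(12·b+8·z-3·c-5)·(9·b-13·z-4·c-8)

Group: 9·b·(-132·b²-232·b·z+177·b·c+151·b-96·z²+132·z·c+124·z-36·c²-84·c-40) + (-13·z-4·c-8)·(-132·b²-232·b·z+177·b·c+151·b-96·z²+132·z·c+124·z-36·c²-84·c-40); both groups contain (-132·b²-232·b·z+177·b·c+151·b-96·z²+132·z·c+124·z-36·c²-84·c-40), so (9·b-13·z-4·c-8) is a factor with cofactor -132·b²-232·b·z+177·b·c+151·b-96·z²+132·z·c+124·z-36·c²-84·c-40.
The cofactor groups again: -132·b²-232·b·z+177·b·c+151·b-96·z²+132·z·c+124·z-36·c²-84·c-40 = -11·b·(12·b+8·z-3·c-5) + (-12·z+12·c+8)·(12·b+8·z-3·c-5); both groups contain (12·b+8·z-3·c-5), giving -(11·b+12·z-12·c-8)·(12·b+8·z-3·c-5).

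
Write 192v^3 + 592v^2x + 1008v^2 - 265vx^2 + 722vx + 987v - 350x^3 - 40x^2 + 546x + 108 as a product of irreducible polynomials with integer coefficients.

Group: 8v(24v^2 + 95vx + 99v + 50x^2 + 70x + 12) + (-7x + 9)(24v^2 + 95vx + 99v + 50x^2 + 70x + 12); both groups contain (24v^2 + 95vx + 99v + 50x^2 + 70x + 12), so (8v - 7x + 9) is a factor with cofactor 24v^2 + 95vx + 99v + 50x^2 + 70x + 12.
The cofactor groups again: 24v^2 + 95vx + 99v + 50x^2 + 70x + 12 = 8v(3v + 10x + 12) + (5x + 1)(3v + 10x + 12); both groups contain (3v + 10x + 12), giving (8v + 5x + 1)(3v + 10x + 12).

(3v + 10x + 12)(8v + 5x + 1)(8v - 7x + 9)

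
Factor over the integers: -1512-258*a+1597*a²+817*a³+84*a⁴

Among the possible rational roots, a = -7 is a root, so (a+7) divides it; the quotient is 84*a³+229*a²-6*a-216.
Then a = -4/3 is a root, so (3*a+4) divides it; the quotient is 28*a²+39*a-54.
The remaining quadratic factors as (4*a+9)(7*a-6).

(3*a+4)*(4*a+9)*(7*a-6)*(a+7)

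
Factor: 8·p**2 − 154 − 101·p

(8·p + 11)·(p − 14)

Need a pair with product 8·(−154) = −1232 and sum −101: that's −112 and 11.
Split the middle term: 8·p**2 − 112·p + 11·p − 154 = 8·p·(p − 14) + 11·(p − 14).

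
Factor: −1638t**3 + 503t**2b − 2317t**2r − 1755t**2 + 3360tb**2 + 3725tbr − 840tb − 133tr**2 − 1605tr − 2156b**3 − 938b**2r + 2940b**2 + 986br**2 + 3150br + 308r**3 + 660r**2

−(14t − 11b + 7r + 15)(13t − 14b − 4r)(9t + 14b + 11r)

Group: 9t(−182t**2 + 339tb − 35tr − 195t − 154b**2 + 54br + 210b + 28r**2 + 60r) + (14b + 11r)(−182t**2 + 339tb − 35tr − 195t − 154b**2 + 54br + 210b + 28r**2 + 60r); both groups contain (−182t**2 + 339tb − 35tr − 195t − 154b**2 + 54br + 210b + 28r**2 + 60r), so (9t + 14b + 11r) is a factor with cofactor −182t**2 + 339tb − 35tr − 195t − 154b**2 + 54br + 210b + 28r**2 + 60r.
The cofactor groups again: −182t**2 + 339tb − 35tr − 195t − 154b**2 + 54br + 210b + 28r**2 + 60r = −13t(14t − 11b + 7r + 15) + (14b + 4r)(14t − 11b + 7r + 15); both groups contain (14t − 11b + 7r + 15), giving −(13t − 14b − 4r)(14t − 11b + 7r + 15).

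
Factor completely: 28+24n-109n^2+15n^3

(3n-2)(5n+2)(n-7)

Among the possible rational roots, n = 2/3 is a root, so (3n-2) is a factor; dividing leaves 5n^2-33n-14.
The remaining quadratic factors as (5n+2)(n-7).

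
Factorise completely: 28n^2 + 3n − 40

(4n + 5)(7n − 8)

Need a pair with product 28·(−40) = −1120 and sum 3: that's 35 and −32.
Split the middle term: 28n^2 + 35n − 32n − 40 = 7n(4n + 5) − 8(4n + 5).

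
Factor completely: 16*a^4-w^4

(2*a+w)*(2*a-w)*(4*a^2+w^2)

Difference of squares twice: with A = 2*a and B = w, A⁴ − B⁴ = (A² − B²)(A² + B²), and A² − B² factors again.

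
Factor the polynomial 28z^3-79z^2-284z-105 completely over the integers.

Testing divisors of the constant over divisors of the leading coefficient, z = 5 is a root, so (z-5) divides it; the quotient is 28z^2+61z+21.
The remaining quadratic factors as (4z+7)(7z+3).

(4z+7)(7z+3)(z-5)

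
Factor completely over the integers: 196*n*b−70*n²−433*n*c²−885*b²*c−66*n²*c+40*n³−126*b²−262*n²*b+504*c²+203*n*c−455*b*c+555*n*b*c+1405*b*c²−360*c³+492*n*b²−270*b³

Group: 5*n*(8*n²−38*n*b−26*n*c−14*n+30*b²+125*b*c+14*b−45*c²+63*c) + (−9*b+8*c)*(8*n²−38*n*b−26*n*c−14*n+30*b²+125*b*c+14*b−45*c²+63*c); both groups contain (8*n²−38*n*b−26*n*c−14*n+30*b²+125*b*c+14*b−45*c²+63*c), so (5*n−9*b+8*c) is a factor with cofactor 8*n²−38*n*b−26*n*c−14*n+30*b²+125*b*c+14*b−45*c²+63*c.
The cofactor groups again: 8*n²−38*n*b−26*n*c−14*n+30*b²+125*b*c+14*b−45*c²+63*c = 4*n*(2*n−2*b−9*c) + (−15*b+5*c−7)*(2*n−2*b−9*c); both groups contain (2*n−2*b−9*c), giving (4*n−15*b+5*c−7)*(2*n−2*b−9*c).

(4*n−15*b+5*c−7)*(2*n−2*b−9*c)*(5*n−9*b+8*c)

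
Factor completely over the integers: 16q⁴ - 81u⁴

Difference of squares twice: with A = 2q and B = 3u, A⁴ − B⁴ = (A² − B²)(A² + B²), and A² − B² factors again.

(2q + 3u)(2q - 3u)(4q² + 9u²)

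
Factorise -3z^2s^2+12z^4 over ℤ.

3z^2(2z-s)(2z+s)

Pull out the common factor 3z^2; 4z^2-s^2 is a difference of squares.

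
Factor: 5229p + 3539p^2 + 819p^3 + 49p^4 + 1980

(7p + 15)(7p + 4)(p + 11)(p + 3)

Testing divisors of the constant over divisors of the leading coefficient, p = -3 is a root, so (p + 3) is a factor; dividing leaves 49p^3 + 672p^2 + 1523p + 660.
Continuing, p = -11 is a root, giving the factor (p + 11) and quotient 49p^2 + 133p + 60.
The remaining quadratic factors as (7p + 15)(7p + 4).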